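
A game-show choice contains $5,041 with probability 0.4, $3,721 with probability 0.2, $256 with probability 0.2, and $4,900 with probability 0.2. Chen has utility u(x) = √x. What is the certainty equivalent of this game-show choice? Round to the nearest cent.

$3,340.84

E[u] = 0.4·√5041 + 0.2·√3721 + 0.2·√256 + 0.2·√4900 = 0.4·71 + 0.2·61 + 0.2·16 + 0.2·70 = 57.8
CE = (57.8)² = 3340.84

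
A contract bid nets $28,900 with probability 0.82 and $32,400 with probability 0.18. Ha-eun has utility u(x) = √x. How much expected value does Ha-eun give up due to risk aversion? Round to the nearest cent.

$14.76

E[u] = 0.82·√28900 + 0.18·√32400 = 0.82·170 + 0.18·180 = 171.8
CE = (171.8)² = 29515.24
Risk premium = EV − CE = 29530 − 29515.24 = 14.76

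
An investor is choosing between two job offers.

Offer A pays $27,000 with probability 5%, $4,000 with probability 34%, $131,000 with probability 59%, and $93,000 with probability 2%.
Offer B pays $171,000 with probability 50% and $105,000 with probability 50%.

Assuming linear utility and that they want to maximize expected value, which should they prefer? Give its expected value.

Offer B ($138,000)

Offer A = 0.05 × 27000 + 0.34 × 4000 + 0.59 × 131000 + 0.02 × 93000 = 1350 + 1360 + 77290 + 1860 = 81860
Offer B = 0.5 × 171000 + 0.5 × 105000 = 85500 + 52500 = 138000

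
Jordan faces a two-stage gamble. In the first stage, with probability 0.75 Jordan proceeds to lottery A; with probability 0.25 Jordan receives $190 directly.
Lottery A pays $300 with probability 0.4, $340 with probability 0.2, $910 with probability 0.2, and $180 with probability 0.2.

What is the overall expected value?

$352

EV(A) = 0.4 × 300 + 0.2 × 340 + 0.2 × 910 + 0.2 × 180 = 120 + 68 + 182 + 36 = 406
Branch B: 190 (certain)
Overall = 0.75 × 406 + 0.25 × 190 = 304.5 + 47.5 = 352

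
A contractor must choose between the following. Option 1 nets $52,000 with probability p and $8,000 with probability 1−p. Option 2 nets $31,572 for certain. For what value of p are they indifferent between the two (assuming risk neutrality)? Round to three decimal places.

p·52000 + (1−p)·8000 = 31572
44000p + 8000 = 31572
p = (31572 − 8000) / 44000

p = 0.536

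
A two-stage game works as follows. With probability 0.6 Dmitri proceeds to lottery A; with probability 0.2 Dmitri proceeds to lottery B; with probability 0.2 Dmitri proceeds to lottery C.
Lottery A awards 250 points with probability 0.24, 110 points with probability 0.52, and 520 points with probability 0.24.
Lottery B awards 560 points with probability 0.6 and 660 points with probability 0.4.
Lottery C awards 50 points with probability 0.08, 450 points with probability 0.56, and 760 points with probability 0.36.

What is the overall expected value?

371.12 points

EV(A) = 0.24 × 250 + 0.52 × 110 + 0.24 × 520 = 60 + 57.2 + 124.8 = 242
EV(B) = 0.6 × 560 + 0.4 × 660 = 336 + 264 = 600
EV(C) = 0.08 × 50 + 0.56 × 450 + 0.36 × 760 = 4 + 252 + 273.6 = 529.6
Overall = 0.6 × 242 + 0.2 × 600 + 0.2 × 529.6 = 145.2 + 120 + 105.92 = 371.12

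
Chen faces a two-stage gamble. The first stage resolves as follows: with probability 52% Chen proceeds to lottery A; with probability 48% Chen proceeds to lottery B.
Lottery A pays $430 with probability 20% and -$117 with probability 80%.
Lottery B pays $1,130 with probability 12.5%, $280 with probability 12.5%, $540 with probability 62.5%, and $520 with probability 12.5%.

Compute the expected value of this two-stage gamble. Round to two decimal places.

EV(A) = 0.2 × 430 + 0.8 × (-117) = 86 − 93.6 = -7.6
EV(B) = 0.125 × 1130 + 0.125 × 280 + 0.625 × 540 + 0.125 × 520 = 141.25 + 35 + 337.5 + 65 = 578.75
Overall = 0.52 × (-7.6) + 0.48 × 578.75 = -3.952 + 277.8 = 273.848

$273.85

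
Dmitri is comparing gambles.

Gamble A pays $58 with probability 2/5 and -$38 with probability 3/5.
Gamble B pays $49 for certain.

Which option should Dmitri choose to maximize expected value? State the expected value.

Gamble A = 2/5 × 58 + 3/5 × (-38) = 23.2 − 22.8 = 0.4
Gamble B: 49 (certain)

Gamble B ($49)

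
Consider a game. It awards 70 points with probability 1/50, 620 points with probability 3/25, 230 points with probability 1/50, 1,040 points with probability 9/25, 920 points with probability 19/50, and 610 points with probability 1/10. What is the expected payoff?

EV = 1/50 × 70 + 3/25 × 620 + 1/50 × 230 + 9/25 × 1040 + 19/50 × 920 + 1/10 × 610 = 1.4 + 74.4 + 4.6 + 374.4 + 349.6 + 61 = 865.4

865.4 points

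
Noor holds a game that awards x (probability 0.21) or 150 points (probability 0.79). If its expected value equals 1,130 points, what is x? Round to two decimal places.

0.21·x + 0.79·150 = 1130
0.21·x = 1130 − 118.5 = 1011.5
x = 1011.5 / 0.21 = 4816.6667

x = 4816.67 points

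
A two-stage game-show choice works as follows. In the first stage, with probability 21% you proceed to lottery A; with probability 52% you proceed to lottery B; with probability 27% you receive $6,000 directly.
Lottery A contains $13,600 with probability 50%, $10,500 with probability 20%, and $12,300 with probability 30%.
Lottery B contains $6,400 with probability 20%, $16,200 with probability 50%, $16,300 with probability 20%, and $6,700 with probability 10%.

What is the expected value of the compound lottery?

$11,185.10

EV(A) = 0.5 × 13600 + 0.2 × 10500 + 0.3 × 12300 = 6800 + 2100 + 3690 = 12590
EV(B) = 0.2 × 6400 + 0.5 × 16200 + 0.2 × 16300 + 0.1 × 6700 = 1280 + 8100 + 3260 + 670 = 13310
Branch C: 6000 (certain)
Overall = 0.21 × 12590 + 0.52 × 13310 + 0.27 × 6000 = 2643.9 + 6921.2 + 1620 = 11185.1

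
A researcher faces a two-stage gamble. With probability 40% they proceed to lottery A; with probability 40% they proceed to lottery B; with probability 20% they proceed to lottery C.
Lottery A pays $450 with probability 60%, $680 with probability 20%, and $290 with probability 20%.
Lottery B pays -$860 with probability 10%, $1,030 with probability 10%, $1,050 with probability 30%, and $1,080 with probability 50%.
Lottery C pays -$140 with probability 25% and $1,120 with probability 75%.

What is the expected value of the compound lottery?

EV(A) = 0.6 × 450 + 0.2 × 680 + 0.2 × 290 = 270 + 136 + 58 = 464
EV(B) = 0.1 × (-860) + 0.1 × 1030 + 0.3 × 1050 + 0.5 × 1080 = -86 + 103 + 315 + 540 = 872
EV(C) = 0.25 × (-140) + 0.75 × 1120 = -35 + 840 = 805
Overall = 0.4 × 464 + 0.4 × 872 + 0.2 × 805 = 185.6 + 348.8 + 161 = 695.4

$695.40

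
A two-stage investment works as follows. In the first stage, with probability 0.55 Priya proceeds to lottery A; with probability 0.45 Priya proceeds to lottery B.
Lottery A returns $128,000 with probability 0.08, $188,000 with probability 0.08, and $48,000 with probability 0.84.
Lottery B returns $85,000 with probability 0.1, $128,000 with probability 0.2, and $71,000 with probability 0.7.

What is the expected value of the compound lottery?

$73,790

EV(A) = 0.08 × 128000 + 0.08 × 188000 + 0.84 × 48000 = 10240 + 15040 + 40320 = 65600
EV(B) = 0.1 × 85000 + 0.2 × 128000 + 0.7 × 71000 = 8500 + 25600 + 49700 = 83800
Overall = 0.55 × 65600 + 0.45 × 83800 = 36080 + 37710 = 73790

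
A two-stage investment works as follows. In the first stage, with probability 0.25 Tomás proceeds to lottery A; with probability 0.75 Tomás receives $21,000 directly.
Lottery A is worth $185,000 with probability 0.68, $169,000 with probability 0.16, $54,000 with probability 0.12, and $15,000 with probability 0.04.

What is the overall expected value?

EV(A) = 0.68 × 185000 + 0.16 × 169000 + 0.12 × 54000 + 0.04 × 15000 = 125800 + 27040 + 6480 + 600 = 159920
Branch B: 21000 (certain)
Overall = 0.25 × 159920 + 0.75 × 21000 = 39980 + 15750 = 55730

$55,730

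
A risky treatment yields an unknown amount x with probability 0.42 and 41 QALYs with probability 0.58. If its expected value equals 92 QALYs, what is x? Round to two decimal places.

0.42·x + 0.58·41 = 92
0.42·x = 92 − 23.78 = 68.22
x = 68.22 / 0.42 = 162.4286

x = 162.43 QALYs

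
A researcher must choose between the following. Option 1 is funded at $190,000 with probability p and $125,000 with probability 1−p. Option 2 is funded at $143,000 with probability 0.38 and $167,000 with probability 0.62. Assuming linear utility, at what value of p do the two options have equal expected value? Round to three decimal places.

EV(Option 2) = 0.38 × 143000 + 0.62 × 167000 = 54340 + 103540 = 157880
p·190000 + (1−p)·125000 = 157880
65000p + 125000 = 157880
p = (157880 − 125000) / 65000

p = 0.506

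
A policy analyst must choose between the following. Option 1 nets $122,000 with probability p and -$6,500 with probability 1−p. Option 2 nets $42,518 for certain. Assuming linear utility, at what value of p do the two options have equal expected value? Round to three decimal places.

p·122000 + (1−p)·(-6500) = 42518
128500p − 6500 = 42518
p = (42518 + 6500) / 128500

p = 0.381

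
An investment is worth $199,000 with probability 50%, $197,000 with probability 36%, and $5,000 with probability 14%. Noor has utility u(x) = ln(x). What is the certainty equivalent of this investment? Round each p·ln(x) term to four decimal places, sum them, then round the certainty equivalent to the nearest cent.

$118,373.48

E[u] = 0.5·ln(199000) + 0.36·ln(197000) + 0.14·ln(5000) = 6.1005 + 4.3887 + 1.1924 = 11.6816
CE = e^11.6816 ≈ 118373.48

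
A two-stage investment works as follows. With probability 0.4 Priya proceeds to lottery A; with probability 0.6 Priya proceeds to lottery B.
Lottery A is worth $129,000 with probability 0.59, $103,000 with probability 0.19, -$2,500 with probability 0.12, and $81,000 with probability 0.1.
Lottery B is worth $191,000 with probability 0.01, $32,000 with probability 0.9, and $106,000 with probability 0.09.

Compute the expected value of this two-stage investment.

EV(A) = 0.59 × 129000 + 0.19 × 103000 + 0.12 × (-2500) + 0.1 × 81000 = 76110 + 19570 − 300 + 8100 = 103480
EV(B) = 0.01 × 191000 + 0.9 × 32000 + 0.09 × 106000 = 1910 + 28800 + 9540 = 40250
Overall = 0.4 × 103480 + 0.6 × 40250 = 41392 + 24150 = 65542

$65,542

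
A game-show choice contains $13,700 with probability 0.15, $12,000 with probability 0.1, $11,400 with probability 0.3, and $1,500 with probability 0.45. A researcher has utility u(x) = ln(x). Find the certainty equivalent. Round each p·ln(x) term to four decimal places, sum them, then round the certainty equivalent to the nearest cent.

$4,728.67

E[u] = 0.15·ln(13700) + 0.1·ln(12000) + 0.3·ln(11400) + 0.45·ln(1500) = 1.4288 + 0.9393 + 2.8024 + 3.2909 = 8.4614
CE = e^8.4614 ≈ 4728.67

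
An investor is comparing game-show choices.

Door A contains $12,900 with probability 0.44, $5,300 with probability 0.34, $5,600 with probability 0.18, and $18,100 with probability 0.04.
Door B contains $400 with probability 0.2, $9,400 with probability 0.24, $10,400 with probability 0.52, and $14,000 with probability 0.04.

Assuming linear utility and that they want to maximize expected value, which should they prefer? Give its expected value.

Door A ($9,210)

Door A = 0.44 × 12900 + 0.34 × 5300 + 0.18 × 5600 + 0.04 × 18100 = 5676 + 1802 + 1008 + 724 = 9210
Door B = 0.2 × 400 + 0.24 × 9400 + 0.52 × 10400 + 0.04 × 14000 = 80 + 2256 + 5408 + 560 = 8304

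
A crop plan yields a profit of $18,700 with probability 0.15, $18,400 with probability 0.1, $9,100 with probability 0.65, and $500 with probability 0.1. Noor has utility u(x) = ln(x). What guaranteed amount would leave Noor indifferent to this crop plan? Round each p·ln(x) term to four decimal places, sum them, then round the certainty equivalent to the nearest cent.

E[u] = 0.15·ln(18700) + 0.1·ln(18400) + 0.65·ln(9100) + 0.1·ln(500) = 1.4754 + 0.9820 + 5.9254 + 0.6215 = 9.0043
CE = e^9.0043 ≈ 8138.00

$8,138.00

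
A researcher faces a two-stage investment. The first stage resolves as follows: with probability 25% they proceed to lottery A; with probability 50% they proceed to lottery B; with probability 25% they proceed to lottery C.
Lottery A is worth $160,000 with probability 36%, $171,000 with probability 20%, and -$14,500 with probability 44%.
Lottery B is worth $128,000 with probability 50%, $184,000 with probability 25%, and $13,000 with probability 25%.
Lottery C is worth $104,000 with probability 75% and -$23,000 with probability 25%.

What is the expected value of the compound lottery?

EV(A) = 0.36 × 160000 + 0.2 × 171000 + 0.44 × (-14500) = 57600 + 34200 − 6380 = 85420
EV(B) = 0.5 × 128000 + 0.25 × 184000 + 0.25 × 13000 = 64000 + 46000 + 3250 = 113250
EV(C) = 0.75 × 104000 + 0.25 × (-23000) = 78000 − 5750 = 72250
Overall = 0.25 × 85420 + 0.5 × 113250 + 0.25 × 72250 = 21355 + 56625 + 18062.5 = 96042.5

$96,042.50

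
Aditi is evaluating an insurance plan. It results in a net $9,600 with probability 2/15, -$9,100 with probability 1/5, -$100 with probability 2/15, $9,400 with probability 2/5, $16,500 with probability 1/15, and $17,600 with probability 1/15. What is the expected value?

EV = 2/15 × 9600 + 1/5 × (-9100) + 2/15 × (-100) + 2/5 × 9400 + 1/15 × 16500 + 1/15 × 17600 = 1280 − 1820 − 13.3333 + 3760 + 1100 + 1173.3333 = 5480

$5,480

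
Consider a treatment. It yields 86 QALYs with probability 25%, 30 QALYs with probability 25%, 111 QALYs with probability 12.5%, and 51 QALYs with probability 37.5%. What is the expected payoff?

EV = 0.25 × 86 + 0.25 × 30 + 0.125 × 111 + 0.375 × 51 = 21.5 + 7.5 + 13.875 + 19.125 = 62

62 QALYs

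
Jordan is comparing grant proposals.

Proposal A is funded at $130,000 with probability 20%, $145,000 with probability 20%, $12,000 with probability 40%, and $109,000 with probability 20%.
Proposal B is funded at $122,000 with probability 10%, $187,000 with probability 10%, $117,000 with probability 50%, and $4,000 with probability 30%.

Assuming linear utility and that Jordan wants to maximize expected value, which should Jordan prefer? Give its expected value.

Proposal A = 0.2 × 130000 + 0.2 × 145000 + 0.4 × 12000 + 0.2 × 109000 = 26000 + 29000 + 4800 + 21800 = 81600
Proposal B = 0.1 × 122000 + 0.1 × 187000 + 0.5 × 117000 + 0.3 × 4000 = 12200 + 18700 + 58500 + 1200 = 90600

Proposal B ($90,600)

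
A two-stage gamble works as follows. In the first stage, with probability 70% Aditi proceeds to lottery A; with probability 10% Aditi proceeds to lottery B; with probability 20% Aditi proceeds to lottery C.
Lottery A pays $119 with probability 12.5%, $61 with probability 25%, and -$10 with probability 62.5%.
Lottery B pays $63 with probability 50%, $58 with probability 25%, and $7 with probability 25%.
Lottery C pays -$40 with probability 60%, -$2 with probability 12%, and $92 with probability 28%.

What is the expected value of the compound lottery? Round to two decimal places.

$21.79

EV(A) = 0.125 × 119 + 0.25 × 61 + 0.625 × (-10) = 14.875 + 15.25 − 6.25 = 23.875
EV(B) = 0.5 × 63 + 0.25 × 58 + 0.25 × 7 = 31.5 + 14.5 + 1.75 = 47.75
EV(C) = 0.6 × (-40) + 0.12 × (-2) + 0.28 × 92 = -24 − 0.24 + 25.76 = 1.52
Overall = 0.7 × 23.875 + 0.1 × 47.75 + 0.2 × 1.52 = 16.7125 + 4.775 + 0.304 = 21.7915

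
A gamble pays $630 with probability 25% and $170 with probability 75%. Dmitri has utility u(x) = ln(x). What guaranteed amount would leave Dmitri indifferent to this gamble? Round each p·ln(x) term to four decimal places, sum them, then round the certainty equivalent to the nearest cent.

E[u] = 0.25·ln(630) + 0.75·ln(170) = 1.6114 + 3.8518 = 5.4632
CE = e^5.4632 ≈ 235.85

$235.85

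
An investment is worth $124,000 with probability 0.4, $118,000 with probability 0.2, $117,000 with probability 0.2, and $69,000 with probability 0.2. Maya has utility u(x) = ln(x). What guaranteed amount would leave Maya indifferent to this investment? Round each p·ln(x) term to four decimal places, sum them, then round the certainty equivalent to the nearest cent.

$107,936.68

E[u] = 0.4·ln(124000) + 0.2·ln(118000) + 0.2·ln(117000) + 0.2·ln(69000) = 4.6912 + 2.3357 + 2.3340 + 2.2284 = 11.5893
CE = e^11.5893 ≈ 107936.68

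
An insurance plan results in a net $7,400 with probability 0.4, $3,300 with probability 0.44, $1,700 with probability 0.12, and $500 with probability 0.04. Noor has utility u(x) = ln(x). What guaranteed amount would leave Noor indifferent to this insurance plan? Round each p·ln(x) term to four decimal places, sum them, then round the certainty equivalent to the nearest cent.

$3,903.39

E[u] = 0.4·ln(7400) + 0.44·ln(3300) + 0.12·ln(1700) + 0.04·ln(500) = 3.5637 + 3.5647 + 0.8926 + 0.2486 = 8.2696
CE = e^8.2696 ≈ 3903.39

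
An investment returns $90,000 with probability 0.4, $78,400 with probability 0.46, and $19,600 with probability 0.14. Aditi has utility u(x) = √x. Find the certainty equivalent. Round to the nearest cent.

E[u] = 0.4·√90000 + 0.46·√78400 + 0.14·√19600 = 0.4·300 + 0.46·280 + 0.14·140 = 268.4
CE = (268.4)² = 72038.56

$72,038.56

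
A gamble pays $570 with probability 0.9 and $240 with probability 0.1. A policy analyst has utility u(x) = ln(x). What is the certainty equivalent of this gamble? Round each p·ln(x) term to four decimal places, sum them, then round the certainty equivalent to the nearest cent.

E[u] = 0.9·ln(570) + 0.1·ln(240) = 5.7111 + 0.5481 = 6.2592
CE = e^6.2592 ≈ 522.80

$522.80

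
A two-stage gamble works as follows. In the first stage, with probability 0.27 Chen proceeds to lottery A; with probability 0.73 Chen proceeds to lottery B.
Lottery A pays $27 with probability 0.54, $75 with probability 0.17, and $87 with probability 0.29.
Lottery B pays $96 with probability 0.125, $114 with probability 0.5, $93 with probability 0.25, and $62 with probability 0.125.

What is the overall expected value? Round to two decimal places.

$87.19

EV(A) = 0.54 × 27 + 0.17 × 75 + 0.29 × 87 = 14.58 + 12.75 + 25.23 = 52.56
EV(B) = 0.125 × 96 + 0.5 × 114 + 0.25 × 93 + 0.125 × 62 = 12 + 57 + 23.25 + 7.75 = 100
Overall = 0.27 × 52.56 + 0.73 × 100 = 14.1912 + 73 = 87.1912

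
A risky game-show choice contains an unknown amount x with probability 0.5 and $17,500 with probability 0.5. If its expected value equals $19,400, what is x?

x = $21,300

0.5·x + 0.5·17500 = 19400
0.5·x = 19400 − 8750 = 10650
x = 10650 / 0.5 = 21300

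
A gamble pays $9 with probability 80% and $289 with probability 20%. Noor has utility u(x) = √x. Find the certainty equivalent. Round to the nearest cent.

E[u] = 0.8·√9 + 0.2·√289 = 0.8·3 + 0.2·17 = 5.8
CE = (5.8)² = 33.64

$33.64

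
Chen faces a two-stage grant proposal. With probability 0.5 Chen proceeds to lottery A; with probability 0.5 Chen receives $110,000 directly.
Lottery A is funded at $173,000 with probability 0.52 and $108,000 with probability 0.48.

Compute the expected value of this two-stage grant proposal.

$125,900

EV(A) = 0.52 × 173000 + 0.48 × 108000 = 89960 + 51840 = 141800
Branch B: 110000 (certain)
Overall = 0.5 × 141800 + 0.5 × 110000 = 70900 + 55000 = 125900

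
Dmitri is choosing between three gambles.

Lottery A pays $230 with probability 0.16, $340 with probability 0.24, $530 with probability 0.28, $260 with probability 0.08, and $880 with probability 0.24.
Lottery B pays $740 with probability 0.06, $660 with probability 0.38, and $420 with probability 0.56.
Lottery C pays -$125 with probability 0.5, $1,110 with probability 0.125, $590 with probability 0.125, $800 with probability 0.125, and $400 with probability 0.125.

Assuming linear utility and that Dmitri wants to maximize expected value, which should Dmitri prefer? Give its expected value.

Lottery A = 0.16 × 230 + 0.24 × 340 + 0.28 × 530 + 0.08 × 260 + 0.24 × 880 = 36.8 + 81.6 + 148.4 + 20.8 + 211.2 = 498.8
Lottery B = 0.06 × 740 + 0.38 × 660 + 0.56 × 420 = 44.4 + 250.8 + 235.2 = 530.4
Lottery C = 0.5 × (-125) + 0.125 × 1110 + 0.125 × 590 + 0.125 × 800 + 0.125 × 400 = -62.5 + 138.75 + 73.75 + 100 + 50 = 300

Lottery B ($530.40)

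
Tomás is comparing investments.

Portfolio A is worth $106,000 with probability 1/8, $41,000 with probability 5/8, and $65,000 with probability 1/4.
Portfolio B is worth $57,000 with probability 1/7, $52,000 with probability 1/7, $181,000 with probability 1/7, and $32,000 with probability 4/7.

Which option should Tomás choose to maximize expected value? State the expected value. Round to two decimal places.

Portfolio A = 1/8 × 106000 + 5/8 × 41000 + 1/4 × 65000 = 13250 + 25625 + 16250 = 55125
Portfolio B = 1/7 × 57000 + 1/7 × 52000 + 1/7 × 181000 + 4/7 × 32000 = 8142.8571 + 7428.5714 + 25857.1429 + 18285.7143 = 59714.2857

Portfolio B ($59,714.29)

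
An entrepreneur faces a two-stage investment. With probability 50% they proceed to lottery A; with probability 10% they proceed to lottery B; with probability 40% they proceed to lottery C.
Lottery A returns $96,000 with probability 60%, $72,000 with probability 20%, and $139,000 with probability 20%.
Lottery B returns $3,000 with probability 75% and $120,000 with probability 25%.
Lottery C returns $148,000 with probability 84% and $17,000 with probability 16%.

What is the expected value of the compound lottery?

$103,941

EV(A) = 0.6 × 96000 + 0.2 × 72000 + 0.2 × 139000 = 57600 + 14400 + 27800 = 99800
EV(B) = 0.75 × 3000 + 0.25 × 120000 = 2250 + 30000 = 32250
EV(C) = 0.84 × 148000 + 0.16 × 17000 = 124320 + 2720 = 127040
Overall = 0.5 × 99800 + 0.1 × 32250 + 0.4 × 127040 = 49900 + 3225 + 50816 = 103941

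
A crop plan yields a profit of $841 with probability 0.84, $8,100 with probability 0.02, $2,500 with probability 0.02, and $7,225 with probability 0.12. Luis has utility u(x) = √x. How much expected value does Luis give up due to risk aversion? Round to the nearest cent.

E[u] = 0.84·√841 + 0.02·√8100 + 0.02·√2500 + 0.12·√7225 = 0.84·29 + 0.02·90 + 0.02·50 + 0.12·85 = 37.36
CE = (37.36)² = 1395.7696
Risk premium = EV − CE = 1785.44 − 1395.7696 = 389.6704

$389.67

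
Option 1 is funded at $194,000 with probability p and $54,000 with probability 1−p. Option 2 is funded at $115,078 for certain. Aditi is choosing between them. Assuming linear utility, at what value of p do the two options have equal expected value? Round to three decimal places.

p = 0.436

p·194000 + (1−p)·54000 = 115078
140000p + 54000 = 115078
p = (115078 − 54000) / 140000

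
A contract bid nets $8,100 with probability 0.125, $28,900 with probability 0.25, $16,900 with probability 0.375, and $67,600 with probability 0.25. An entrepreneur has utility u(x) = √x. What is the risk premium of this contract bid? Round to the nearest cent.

$3,418.75

E[u] = 0.125·√8100 + 0.25·√28900 + 0.375·√16900 + 0.25·√67600 = 0.125·90 + 0.25·170 + 0.375·130 + 0.25·260 = 167.5
CE = (167.5)² = 28056.25
Risk premium = EV − CE = 31475 − 28056.25 = 3418.75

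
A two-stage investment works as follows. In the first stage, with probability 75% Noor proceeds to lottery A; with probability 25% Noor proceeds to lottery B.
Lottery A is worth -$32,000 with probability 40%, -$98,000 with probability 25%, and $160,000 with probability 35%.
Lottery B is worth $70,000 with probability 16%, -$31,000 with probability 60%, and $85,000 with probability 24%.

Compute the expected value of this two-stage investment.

$17,275

EV(A) = 0.4 × (-32000) + 0.25 × (-98000) + 0.35 × 160000 = -12800 − 24500 + 56000 = 18700
EV(B) = 0.16 × 70000 + 0.6 × (-31000) + 0.24 × 85000 = 11200 − 18600 + 20400 = 13000
Overall = 0.75 × 18700 + 0.25 × 13000 = 14025 + 3250 = 17275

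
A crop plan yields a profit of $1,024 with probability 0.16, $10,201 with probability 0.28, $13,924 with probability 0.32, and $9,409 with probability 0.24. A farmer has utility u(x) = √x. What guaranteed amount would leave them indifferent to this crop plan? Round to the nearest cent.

E[u] = 0.16·√1024 + 0.28·√10201 + 0.32·√13924 + 0.24·√9409 = 0.16·32 + 0.28·101 + 0.32·118 + 0.24·97 = 94.44
CE = (94.44)² = 8918.9136

$8,918.91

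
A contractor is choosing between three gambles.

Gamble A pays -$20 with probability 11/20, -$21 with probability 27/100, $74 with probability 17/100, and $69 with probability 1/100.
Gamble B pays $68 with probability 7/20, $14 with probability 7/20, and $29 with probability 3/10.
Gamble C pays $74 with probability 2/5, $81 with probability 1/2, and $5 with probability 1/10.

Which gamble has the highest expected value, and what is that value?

Gamble C ($70.60)

Gamble A = 11/20 × (-20) + 27/100 × (-21) + 17/100 × 74 + 1/100 × 69 = -11 − 5.67 + 12.58 + 0.69 = -3.4
Gamble B = 7/20 × 68 + 7/20 × 14 + 3/10 × 29 = 23.8 + 4.9 + 8.7 = 37.4
Gamble C = 2/5 × 74 + 1/2 × 81 + 1/10 × 5 = 29.6 + 40.5 + 0.5 = 70.6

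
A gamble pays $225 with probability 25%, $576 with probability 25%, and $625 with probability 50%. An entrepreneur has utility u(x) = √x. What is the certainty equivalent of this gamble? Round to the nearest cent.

E[u] = 0.25·√225 + 0.25·√576 + 0.5·√625 = 0.25·15 + 0.25·24 + 0.5·25 = 22.25
CE = (22.25)² = 495.0625

$495.06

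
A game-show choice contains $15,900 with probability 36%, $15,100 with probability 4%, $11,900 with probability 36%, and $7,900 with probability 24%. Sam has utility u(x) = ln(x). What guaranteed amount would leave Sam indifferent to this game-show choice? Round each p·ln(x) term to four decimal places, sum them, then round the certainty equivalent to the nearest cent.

E[u] = 0.36·ln(15900) + 0.04·ln(15100) + 0.36·ln(11900) + 0.24·ln(7900) = 3.4827 + 0.3849 + 3.3783 + 2.1539 = 9.3998
CE = e^9.3998 ≈ 12085.96

$12,085.96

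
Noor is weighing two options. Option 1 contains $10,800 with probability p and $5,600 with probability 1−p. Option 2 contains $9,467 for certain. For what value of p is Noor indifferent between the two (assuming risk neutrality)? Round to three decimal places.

p·10800 + (1−p)·5600 = 9467
5200p + 5600 = 9467
p = (9467 − 5600) / 5200

p = 0.744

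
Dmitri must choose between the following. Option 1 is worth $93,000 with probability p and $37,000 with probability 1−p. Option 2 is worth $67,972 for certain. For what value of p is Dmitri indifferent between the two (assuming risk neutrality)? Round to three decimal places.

p = 0.553

p·93000 + (1−p)·37000 = 67972
56000p + 37000 = 67972
p = (67972 − 37000) / 56000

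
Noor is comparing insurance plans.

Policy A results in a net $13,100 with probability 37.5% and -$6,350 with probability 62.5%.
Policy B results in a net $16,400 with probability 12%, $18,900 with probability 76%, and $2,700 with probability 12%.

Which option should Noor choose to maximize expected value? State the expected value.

Policy A = 0.375 × 13100 + 0.625 × (-6350) = 4912.5 − 3968.75 = 943.75
Policy B = 0.12 × 16400 + 0.76 × 18900 + 0.12 × 2700 = 1968 + 14364 + 324 = 16656

Policy B ($16,656)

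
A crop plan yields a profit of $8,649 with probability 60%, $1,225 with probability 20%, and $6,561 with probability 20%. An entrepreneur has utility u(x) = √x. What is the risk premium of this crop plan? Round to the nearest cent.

E[u] = 0.6·√8649 + 0.2·√1225 + 0.2·√6561 = 0.6·93 + 0.2·35 + 0.2·81 = 79
CE = (79)² = 6241
Risk premium = EV − CE = 6746.6 − 6241 = 505.6

$505.60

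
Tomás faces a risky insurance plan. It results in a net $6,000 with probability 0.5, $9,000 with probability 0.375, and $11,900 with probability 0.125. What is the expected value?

$7,862.50

EV = 0.5 × 6000 + 0.375 × 9000 + 0.125 × 11900 = 3000 + 3375 + 1487.5 = 7862.5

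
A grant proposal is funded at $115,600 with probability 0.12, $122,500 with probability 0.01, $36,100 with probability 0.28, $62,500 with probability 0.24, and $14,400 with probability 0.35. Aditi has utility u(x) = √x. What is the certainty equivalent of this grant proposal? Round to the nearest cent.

E[u] = 0.12·√115600 + 0.01·√122500 + 0.28·√36100 + 0.24·√62500 + 0.35·√14400 = 0.12·340 + 0.01·350 + 0.28·190 + 0.24·250 + 0.35·120 = 199.5
CE = (199.5)² = 39800.25

$39,800.25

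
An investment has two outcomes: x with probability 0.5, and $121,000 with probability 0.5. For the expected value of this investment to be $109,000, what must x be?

x = $97,000

0.5·x + 0.5·121000 = 109000
0.5·x = 109000 − 60500 = 48500
x = 48500 / 0.5 = 97000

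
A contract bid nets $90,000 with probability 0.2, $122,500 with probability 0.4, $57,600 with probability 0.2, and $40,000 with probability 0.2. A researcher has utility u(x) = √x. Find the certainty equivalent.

$82,944

E[u] = 0.2·√90000 + 0.4·√122500 + 0.2·√57600 + 0.2·√40000 = 0.2·300 + 0.4·350 + 0.2·240 + 0.2·200 = 288
CE = (288)² = 82944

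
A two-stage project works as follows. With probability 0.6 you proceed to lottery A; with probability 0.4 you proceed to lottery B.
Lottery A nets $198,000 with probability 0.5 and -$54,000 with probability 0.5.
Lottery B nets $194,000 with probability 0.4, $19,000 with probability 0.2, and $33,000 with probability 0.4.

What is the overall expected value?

$81,040

EV(A) = 0.5 × 198000 + 0.5 × (-54000) = 99000 − 27000 = 72000
EV(B) = 0.4 × 194000 + 0.2 × 19000 + 0.4 × 33000 = 77600 + 3800 + 13200 = 94600
Overall = 0.6 × 72000 + 0.4 × 94600 = 43200 + 37840 = 81040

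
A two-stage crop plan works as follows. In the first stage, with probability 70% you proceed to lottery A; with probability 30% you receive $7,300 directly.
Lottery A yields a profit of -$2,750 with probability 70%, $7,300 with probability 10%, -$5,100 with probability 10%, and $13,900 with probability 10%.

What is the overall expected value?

EV(A) = 0.7 × (-2750) + 0.1 × 7300 + 0.1 × (-5100) + 0.1 × 13900 = -1925 + 730 − 510 + 1390 = -315
Branch B: 7300 (certain)
Overall = 0.7 × (-315) + 0.3 × 7300 = -220.5 + 2190 = 1969.5

$1,969.50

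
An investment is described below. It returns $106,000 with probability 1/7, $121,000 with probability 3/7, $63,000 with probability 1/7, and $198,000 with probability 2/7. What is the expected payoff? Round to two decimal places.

EV = 1/7 × 106000 + 3/7 × 121000 + 1/7 × 63000 + 2/7 × 198000 = 15142.8571 + 51857.1429 + 9000 + 56571.4286 = 132571.4286

$132,571.43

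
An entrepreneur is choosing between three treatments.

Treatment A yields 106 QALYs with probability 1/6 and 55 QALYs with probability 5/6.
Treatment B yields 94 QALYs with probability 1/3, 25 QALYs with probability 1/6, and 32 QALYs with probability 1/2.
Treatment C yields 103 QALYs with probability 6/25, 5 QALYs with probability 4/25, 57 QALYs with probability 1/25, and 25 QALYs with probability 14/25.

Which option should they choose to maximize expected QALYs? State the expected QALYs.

Treatment A (63.5 QALYs)

Treatment A = 1/6 × 106 + 5/6 × 55 = 17.6667 + 45.8333 = 63.5
Treatment B = 1/3 × 94 + 1/6 × 25 + 1/2 × 32 = 31.3333 + 4.1667 + 16 = 51.5
Treatment C = 6/25 × 103 + 4/25 × 5 + 1/25 × 57 + 14/25 × 25 = 24.72 + 0.8 + 2.28 + 14 = 41.8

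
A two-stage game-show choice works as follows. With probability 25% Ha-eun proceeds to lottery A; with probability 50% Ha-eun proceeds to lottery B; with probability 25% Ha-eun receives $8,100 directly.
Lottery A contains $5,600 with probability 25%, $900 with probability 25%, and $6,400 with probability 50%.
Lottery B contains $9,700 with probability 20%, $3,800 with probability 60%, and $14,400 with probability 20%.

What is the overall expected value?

$6,781.25

EV(A) = 0.25 × 5600 + 0.25 × 900 + 0.5 × 6400 = 1400 + 225 + 3200 = 4825
EV(B) = 0.2 × 9700 + 0.6 × 3800 + 0.2 × 14400 = 1940 + 2280 + 2880 = 7100
Branch C: 8100 (certain)
Overall = 0.25 × 4825 + 0.5 × 7100 + 0.25 × 8100 = 1206.25 + 3550 + 2025 = 6781.25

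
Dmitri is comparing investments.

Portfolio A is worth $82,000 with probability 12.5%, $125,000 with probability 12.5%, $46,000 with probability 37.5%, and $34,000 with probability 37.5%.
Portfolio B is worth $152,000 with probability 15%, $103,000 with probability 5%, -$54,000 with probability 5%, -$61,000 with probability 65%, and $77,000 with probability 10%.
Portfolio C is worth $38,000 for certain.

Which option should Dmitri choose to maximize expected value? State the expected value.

Portfolio A ($55,875)

Portfolio A = 0.125 × 82000 + 0.125 × 125000 + 0.375 × 46000 + 0.375 × 34000 = 10250 + 15625 + 17250 + 12750 = 55875
Portfolio B = 0.15 × 152000 + 0.05 × 103000 + 0.05 × (-54000) + 0.65 × (-61000) + 0.1 × 77000 = 22800 + 5150 − 2700 − 39650 + 7700 = -6700
Portfolio C: 38000 (certain)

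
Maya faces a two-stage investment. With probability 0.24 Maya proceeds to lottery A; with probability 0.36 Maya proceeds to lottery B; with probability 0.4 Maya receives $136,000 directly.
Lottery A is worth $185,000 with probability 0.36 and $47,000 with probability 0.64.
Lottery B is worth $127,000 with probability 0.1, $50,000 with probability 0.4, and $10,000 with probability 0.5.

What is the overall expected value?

EV(A) = 0.36 × 185000 + 0.64 × 47000 = 66600 + 30080 = 96680
EV(B) = 0.1 × 127000 + 0.4 × 50000 + 0.5 × 10000 = 12700 + 20000 + 5000 = 37700
Branch C: 136000 (certain)
Overall = 0.24 × 96680 + 0.36 × 37700 + 0.4 × 136000 = 23203.2 + 13572 + 54400 = 91175.2

$91,175.20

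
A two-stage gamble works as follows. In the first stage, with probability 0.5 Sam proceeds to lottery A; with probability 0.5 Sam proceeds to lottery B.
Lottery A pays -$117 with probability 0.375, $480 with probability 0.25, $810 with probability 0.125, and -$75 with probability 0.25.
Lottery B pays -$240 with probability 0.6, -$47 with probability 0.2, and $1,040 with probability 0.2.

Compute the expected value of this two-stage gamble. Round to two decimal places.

EV(A) = 0.375 × (-117) + 0.25 × 480 + 0.125 × 810 + 0.25 × (-75) = -43.875 + 120 + 101.25 − 18.75 = 158.625
EV(B) = 0.6 × (-240) + 0.2 × (-47) + 0.2 × 1040 = -144 − 9.4 + 208 = 54.6
Overall = 0.5 × 158.625 + 0.5 × 54.6 = 79.3125 + 27.3 = 106.6125

$106.61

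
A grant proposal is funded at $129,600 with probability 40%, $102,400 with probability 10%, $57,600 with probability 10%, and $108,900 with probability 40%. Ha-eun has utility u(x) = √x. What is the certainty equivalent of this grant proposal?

$110,224

E[u] = 0.4·√129600 + 0.1·√102400 + 0.1·√57600 + 0.4·√108900 = 0.4·360 + 0.1·320 + 0.1·240 + 0.4·330 = 332
CE = (332)² = 110224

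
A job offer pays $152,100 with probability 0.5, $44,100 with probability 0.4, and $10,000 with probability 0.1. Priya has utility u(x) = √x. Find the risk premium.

$11,169

E[u] = 0.5·√152100 + 0.4·√44100 + 0.1·√10000 = 0.5·390 + 0.4·210 + 0.1·100 = 289
CE = (289)² = 83521
Risk premium = EV − CE = 94690 − 83521 = 11169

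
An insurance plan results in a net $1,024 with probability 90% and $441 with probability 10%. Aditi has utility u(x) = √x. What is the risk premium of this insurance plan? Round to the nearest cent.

$10.89

E[u] = 0.9·√1024 + 0.1·√441 = 0.9·32 + 0.1·21 = 30.9
CE = (30.9)² = 954.81
Risk premium = EV − CE = 965.7 − 954.81 = 10.89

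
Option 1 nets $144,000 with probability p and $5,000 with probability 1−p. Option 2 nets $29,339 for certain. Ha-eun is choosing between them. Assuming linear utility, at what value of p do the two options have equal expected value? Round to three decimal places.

p = 0.175

p·144000 + (1−p)·5000 = 29339
139000p + 5000 = 29339
p = (29339 − 5000) / 139000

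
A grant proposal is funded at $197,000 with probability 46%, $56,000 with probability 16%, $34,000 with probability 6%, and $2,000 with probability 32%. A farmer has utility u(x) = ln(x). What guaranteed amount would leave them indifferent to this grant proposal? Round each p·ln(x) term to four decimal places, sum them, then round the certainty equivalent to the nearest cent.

E[u] = 0.46·ln(197000) + 0.16·ln(56000) + 0.06·ln(34000) + 0.32·ln(2000) = 5.6078 + 1.7493 + 0.6260 + 2.4323 = 10.4154
CE = e^10.4154 ≈ 33369.58

$33,369.58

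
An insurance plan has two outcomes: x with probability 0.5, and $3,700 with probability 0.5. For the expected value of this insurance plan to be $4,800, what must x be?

x = $5,900

0.5·x + 0.5·3700 = 4800
0.5·x = 4800 − 1850 = 2950
x = 2950 / 0.5 = 5900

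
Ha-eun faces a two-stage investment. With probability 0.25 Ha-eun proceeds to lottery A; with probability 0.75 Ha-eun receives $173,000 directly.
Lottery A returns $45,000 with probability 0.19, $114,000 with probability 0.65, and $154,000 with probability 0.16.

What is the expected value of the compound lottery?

EV(A) = 0.19 × 45000 + 0.65 × 114000 + 0.16 × 154000 = 8550 + 74100 + 24640 = 107290
Branch B: 173000 (certain)
Overall = 0.25 × 107290 + 0.75 × 173000 = 26822.5 + 129750 = 156572.5

$156,572.50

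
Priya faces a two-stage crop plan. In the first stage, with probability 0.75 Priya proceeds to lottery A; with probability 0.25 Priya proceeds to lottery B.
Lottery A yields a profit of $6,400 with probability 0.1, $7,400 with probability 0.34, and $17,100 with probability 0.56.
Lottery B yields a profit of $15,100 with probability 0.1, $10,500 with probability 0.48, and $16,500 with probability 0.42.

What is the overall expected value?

EV(A) = 0.1 × 6400 + 0.34 × 7400 + 0.56 × 17100 = 640 + 2516 + 9576 = 12732
EV(B) = 0.1 × 15100 + 0.48 × 10500 + 0.42 × 16500 = 1510 + 5040 + 6930 = 13480
Overall = 0.75 × 12732 + 0.25 × 13480 = 9549 + 3370 = 12919

$12,919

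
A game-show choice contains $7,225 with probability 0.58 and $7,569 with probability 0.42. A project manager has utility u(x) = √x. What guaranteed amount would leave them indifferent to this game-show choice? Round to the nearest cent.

E[u] = 0.58·√7225 + 0.42·√7569 = 0.58·85 + 0.42·87 = 85.84
CE = (85.84)² = 7368.5056

$7,368.51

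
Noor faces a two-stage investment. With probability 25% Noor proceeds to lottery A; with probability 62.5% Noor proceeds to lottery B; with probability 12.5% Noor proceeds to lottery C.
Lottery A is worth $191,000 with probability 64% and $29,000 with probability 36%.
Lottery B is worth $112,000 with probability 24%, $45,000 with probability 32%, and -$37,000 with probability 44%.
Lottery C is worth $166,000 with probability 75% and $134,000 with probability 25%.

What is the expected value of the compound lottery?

EV(A) = 0.64 × 191000 + 0.36 × 29000 = 122240 + 10440 = 132680
EV(B) = 0.24 × 112000 + 0.32 × 45000 + 0.44 × (-37000) = 26880 + 14400 − 16280 = 25000
EV(C) = 0.75 × 166000 + 0.25 × 134000 = 124500 + 33500 = 158000
Overall = 0.25 × 132680 + 0.625 × 25000 + 0.125 × 158000 = 33170 + 15625 + 19750 = 68545

$68,545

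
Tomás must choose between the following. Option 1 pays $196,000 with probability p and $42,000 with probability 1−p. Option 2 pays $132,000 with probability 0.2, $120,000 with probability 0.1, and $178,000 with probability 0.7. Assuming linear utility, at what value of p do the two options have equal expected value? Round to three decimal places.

EV(Option 2) = 0.2 × 132000 + 0.1 × 120000 + 0.7 × 178000 = 26400 + 12000 + 124600 = 163000
p·196000 + (1−p)·42000 = 163000
154000p + 42000 = 163000
p = (163000 − 42000) / 154000

p = 0.786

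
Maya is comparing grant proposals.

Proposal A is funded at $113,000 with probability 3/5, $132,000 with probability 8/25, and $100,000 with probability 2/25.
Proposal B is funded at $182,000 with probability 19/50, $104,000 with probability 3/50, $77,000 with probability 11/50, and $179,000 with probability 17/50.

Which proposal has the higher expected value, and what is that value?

Proposal A = 3/5 × 113000 + 8/25 × 132000 + 2/25 × 100000 = 67800 + 42240 + 8000 = 118040
Proposal B = 19/50 × 182000 + 3/50 × 104000 + 11/50 × 77000 + 17/50 × 179000 = 69160 + 6240 + 16940 + 60860 = 153200

Proposal B ($153,200)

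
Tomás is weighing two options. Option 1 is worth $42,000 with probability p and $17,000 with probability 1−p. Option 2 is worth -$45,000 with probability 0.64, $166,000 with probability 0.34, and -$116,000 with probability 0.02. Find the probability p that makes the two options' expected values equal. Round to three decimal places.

EV(Option 2) = 0.64 × (-45000) + 0.34 × 166000 + 0.02 × (-116000) = -28800 + 56440 − 2320 = 25320
p·42000 + (1−p)·17000 = 25320
25000p + 17000 = 25320
p = (25320 − 17000) / 25000

p = 0.333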